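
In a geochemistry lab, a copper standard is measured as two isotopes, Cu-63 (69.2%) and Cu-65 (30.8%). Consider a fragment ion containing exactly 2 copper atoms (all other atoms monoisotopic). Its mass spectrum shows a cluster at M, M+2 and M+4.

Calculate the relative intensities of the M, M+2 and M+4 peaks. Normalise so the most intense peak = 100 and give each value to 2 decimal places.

100.00 : 89.02 : 19.81

Each Cu atom is independently Cu-63 (p = 0.692) or Cu-65 (q = 0.308); the cluster is the binomial expansion (p + q)^2.
P(M) = 0.692^2 = 0.478864
P(M+2) = 2 × 0.692^1 × 0.308^1 = 0.426272
P(M+4) = 0.308^2 = 0.094864
The M peak is largest (0.478864); scaling to 100 gives 100.00 : 89.02 : 19.81.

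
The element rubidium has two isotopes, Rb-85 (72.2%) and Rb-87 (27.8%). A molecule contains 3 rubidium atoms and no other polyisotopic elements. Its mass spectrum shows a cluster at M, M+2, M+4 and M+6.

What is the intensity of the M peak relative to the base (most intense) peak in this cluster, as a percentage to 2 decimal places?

86.57%

(0.722 + 0.278)^3 gives M 0.3764, M+2 0.4348, M+4 0.1674, M+6 0.0215; the largest is M+2.
P(M+2) = C(3,1) × 0.722^2 × 0.278^1 = 3 × 0.521284 × 0.2780 = 0.434751 (base)
P(M) = C(3,0) × 0.722^3 × 0.278^0 = 1 × 0.37636705 × 1.0000 = 0.376367
Relative intensity = 0.376367 / 0.434751 × 100 = 86.57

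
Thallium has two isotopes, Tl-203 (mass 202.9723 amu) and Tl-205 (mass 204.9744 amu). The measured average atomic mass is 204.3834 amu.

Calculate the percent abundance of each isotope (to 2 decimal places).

With x = fraction of Tl-203 (so Tl-205 is 1 − x):
202.9723·x + 204.9744·(1 − x) = 204.3834
(202.9723 − 204.9744)·x = 204.3834 − 204.9744
x = -0.5910 / -2.0021 = 0.29519 → 29.52% Tl-203, 70.48% Tl-205.

Tl-203: 29.52%, Tl-205: 70.48%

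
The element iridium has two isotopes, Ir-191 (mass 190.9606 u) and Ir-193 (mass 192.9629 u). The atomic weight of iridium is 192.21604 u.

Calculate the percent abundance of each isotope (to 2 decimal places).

Ir-191: 37.30%, Ir-193: 62.70%

With x = fraction of Ir-191 (so Ir-193 is 1 − x):
190.9606·x + 192.9629·(1 − x) = 192.21604
(190.9606 − 192.9629)·x = 192.21604 − 192.9629
x = -0.74686 / -2.0023 = 0.37300 → 37.30% Ir-191, 62.70% Ir-193.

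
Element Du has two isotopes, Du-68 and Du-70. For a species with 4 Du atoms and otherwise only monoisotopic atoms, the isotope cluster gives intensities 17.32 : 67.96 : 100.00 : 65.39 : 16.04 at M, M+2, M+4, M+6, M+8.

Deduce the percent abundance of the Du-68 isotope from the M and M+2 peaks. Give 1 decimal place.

50.5%

If p is the fraction of Du that is Du-68, then I(M+2)/I(M) = [C(4,1)·p^3·(1−p)] / p^4 = 4·(1−p)/p = 67.96/17.32 = 3.9238
(1−p)/p = 3.9238/4 = 0.9809  ⇒  p = 1/(1 + 0.9809) = 0.5048
Du-68: 50.5%, Du-70: 49.5%.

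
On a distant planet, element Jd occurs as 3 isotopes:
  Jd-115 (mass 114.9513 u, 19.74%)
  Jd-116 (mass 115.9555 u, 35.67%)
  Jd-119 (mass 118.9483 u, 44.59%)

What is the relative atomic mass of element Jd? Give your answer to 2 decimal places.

117.09 u

Average mass = Σ (abundance × isotope mass) = 0.1974 × 114.9513 + 0.3567 × 115.9555 + 0.4459 × 118.9483
= 22.69139 + 41.36133 + 53.03905 = 117.09177 u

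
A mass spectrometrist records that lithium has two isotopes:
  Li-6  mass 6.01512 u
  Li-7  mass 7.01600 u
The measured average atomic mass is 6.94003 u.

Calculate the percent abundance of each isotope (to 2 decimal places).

Writing the weighted mean with unknown fraction x of Li-6:
6.01512·x + 7.01600·(1 − x) = 6.94003
(6.01512 − 7.01600)·x = 6.94003 − 7.01600
x = -0.07597 / -1.00088 = 0.07590 → 7.59% Li-6, 92.41% Li-7.

Li-6: 7.59%, Li-7: 92.41%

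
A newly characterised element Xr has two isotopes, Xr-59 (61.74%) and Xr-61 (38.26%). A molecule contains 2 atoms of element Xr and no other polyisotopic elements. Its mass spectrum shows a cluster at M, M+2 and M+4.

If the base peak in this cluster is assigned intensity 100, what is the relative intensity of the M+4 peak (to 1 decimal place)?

Term probabilities: M 0.3812, M+2 0.4724, M+4 0.1464. Base peak = M+2.
P(M+2) = C(2,1) × 0.6174^1 × 0.3826^1 = 2 × 0.6174 × 0.3826 = 0.472434 (base)
P(M+4) = C(2,2) × 0.6174^0 × 0.3826^2 = 1 × 1.0000 × 0.14638276 = 0.146383
Relative intensity = 0.146383 / 0.472434 × 100 = 31.0

31.0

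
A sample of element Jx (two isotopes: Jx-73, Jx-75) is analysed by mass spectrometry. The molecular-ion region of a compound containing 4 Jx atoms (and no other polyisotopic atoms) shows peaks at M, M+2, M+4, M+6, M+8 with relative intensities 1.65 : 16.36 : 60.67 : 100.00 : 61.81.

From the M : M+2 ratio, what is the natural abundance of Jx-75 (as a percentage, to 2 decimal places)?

71.25%

If p is the fraction of Jx that is Jx-73, then I(M+2)/I(M) = [C(4,1)·p^3·(1−p)] / p^4 = 4·(1−p)/p = 16.36/1.65 = 9.9152
(1−p)/p = 9.9152/4 = 2.4788  ⇒  p = 1/(1 + 2.4788) = 0.2875
Jx-73: 28.75%, Jx-75: 71.25%.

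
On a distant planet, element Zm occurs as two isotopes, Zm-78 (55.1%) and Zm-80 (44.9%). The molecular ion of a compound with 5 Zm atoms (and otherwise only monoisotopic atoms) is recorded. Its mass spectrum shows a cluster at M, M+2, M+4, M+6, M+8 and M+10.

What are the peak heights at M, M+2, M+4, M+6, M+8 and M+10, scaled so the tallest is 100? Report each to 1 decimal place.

Each Zm atom is independently Zm-78 (p = 0.551) or Zm-80 (q = 0.449); the cluster is the binomial expansion (p + q)^5.
P(M) = 0.551^5 = 0.050788
P(M+2) = 5 × 0.551^4 × 0.449^1 = 0.206930
P(M+4) = 10 × 0.551^3 × 0.449^2 = 0.337247
P(M+6) = 10 × 0.551^2 × 0.449^3 = 0.274816
P(M+8) = 5 × 0.551^1 × 0.449^4 = 0.111971
P(M+10) = 0.449^5 = 0.018249
The M+4 peak is largest (0.337247); scaling to 100 gives 15.1 : 61.4 : 100.0 : 81.5 : 33.2 : 5.4.

15.1 : 61.4 : 100.0 : 81.5 : 33.2 : 5.4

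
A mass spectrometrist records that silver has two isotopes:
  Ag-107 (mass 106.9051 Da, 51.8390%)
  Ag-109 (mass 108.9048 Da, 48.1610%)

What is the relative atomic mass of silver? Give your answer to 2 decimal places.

Weight each isotope mass by its fractional abundance: 0.518390 × 106.9051 + 0.481610 × 108.9048
= 55.41853 + 52.44964 = 107.86817 Da

107.87 Da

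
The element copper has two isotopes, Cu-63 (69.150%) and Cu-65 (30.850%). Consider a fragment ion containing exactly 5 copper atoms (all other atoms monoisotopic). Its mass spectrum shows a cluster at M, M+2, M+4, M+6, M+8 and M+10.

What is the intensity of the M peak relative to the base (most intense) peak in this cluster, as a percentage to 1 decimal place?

44.8%

(0.69150 + 0.30850)^5 gives M 0.1581, M+2 0.3527, M+4 0.3147, M+6 0.1404, M+8 0.0313, M+10 0.0028; the largest is M+2.
P(M+2) = C(5,1) × 0.69150^4 × 0.30850^1 = 5 × 0.2286487 × 0.3085 = 0.352691 (base)
P(M) = C(5,0) × 0.69150^5 × 0.30850^0 = 1 × 0.15811058 × 1.0000 = 0.158111
Relative intensity = 0.158111 / 0.352691 × 100 = 44.8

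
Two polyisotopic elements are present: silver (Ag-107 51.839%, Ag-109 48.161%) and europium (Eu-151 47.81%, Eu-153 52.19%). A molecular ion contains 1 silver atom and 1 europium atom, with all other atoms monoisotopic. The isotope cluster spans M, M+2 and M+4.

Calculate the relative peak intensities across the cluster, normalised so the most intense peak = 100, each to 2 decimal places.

49.49 : 100.00 : 50.19

Silver pattern (n=1): 0.51839 : 0.48161
Europium pattern (n=1): 0.4781 : 0.5219
Convolve the two distributions (both contribute in 2-u steps):
  M: 0.51839×0.4781 = 0.247842
  M+2: 0.51839×0.5219 + 0.48161×0.4781 = 0.500805
  M+4: 0.48161×0.5219 = 0.251352
Scale to base peak (0.500805) = 100: 49.49 : 100.00 : 50.19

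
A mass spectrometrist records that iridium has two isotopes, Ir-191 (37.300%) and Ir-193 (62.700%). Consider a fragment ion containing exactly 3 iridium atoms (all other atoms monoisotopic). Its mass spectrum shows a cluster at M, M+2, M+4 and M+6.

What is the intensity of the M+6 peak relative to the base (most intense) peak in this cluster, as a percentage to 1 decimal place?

56.0%

Term probabilities: M 0.0519, M+2 0.2617, M+4 0.4399, M+6 0.2465. Base peak = M+4.
P(M+4) = C(3,2) × 0.37300^1 × 0.62700^2 = 3 × 0.3730 × 0.393129 = 0.439911 (base)
P(M+6) = C(3,3) × 0.37300^0 × 0.62700^3 = 1 × 1.0000 × 0.24649188 = 0.246492
Relative intensity = 0.246492 / 0.439911 × 100 = 56.0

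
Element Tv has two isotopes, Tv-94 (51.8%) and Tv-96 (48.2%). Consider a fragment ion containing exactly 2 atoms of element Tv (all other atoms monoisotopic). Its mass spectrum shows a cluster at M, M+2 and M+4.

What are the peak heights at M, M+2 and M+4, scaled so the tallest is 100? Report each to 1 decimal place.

53.7 : 100.0 : 46.5

Each Tv atom is independently Tv-94 (p = 0.518) or Tv-96 (q = 0.482); the cluster is the binomial expansion (p + q)^2.
P(M) = 0.518^2 = 0.268324
P(M+2) = 2 × 0.518^1 × 0.482^1 = 0.499352
P(M+4) = 0.482^2 = 0.232324
The M+2 peak is largest (0.499352); scaling to 100 gives 53.7 : 100.0 : 46.5.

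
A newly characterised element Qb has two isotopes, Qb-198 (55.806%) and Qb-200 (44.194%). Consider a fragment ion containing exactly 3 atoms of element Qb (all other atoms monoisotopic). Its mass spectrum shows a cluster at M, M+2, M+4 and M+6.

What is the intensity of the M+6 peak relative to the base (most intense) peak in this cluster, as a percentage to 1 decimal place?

20.9%

Term probabilities: M 0.1738, M+2 0.4129, M+4 0.3270, M+6 0.0863. Base peak = M+2.
P(M+2) = C(3,1) × 0.55806^2 × 0.44194^1 = 3 × 0.31143096 × 0.44194 = 0.412901 (base)
P(M+6) = C(3,3) × 0.55806^0 × 0.44194^3 = 1 × 1.0000 × 0.08631573 = 0.086316
Relative intensity = 0.086316 / 0.412901 × 100 = 20.9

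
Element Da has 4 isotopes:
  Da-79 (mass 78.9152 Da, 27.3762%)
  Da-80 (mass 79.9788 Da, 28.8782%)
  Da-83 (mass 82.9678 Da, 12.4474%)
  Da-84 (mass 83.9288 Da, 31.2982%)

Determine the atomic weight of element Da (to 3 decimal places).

Ar = Σ fᵢ·mᵢ = 0.273762 × 78.9152 + 0.288782 × 79.9788 + 0.124474 × 82.9678 + 0.312982 × 83.9288
= 21.60398 + 23.09644 + 10.32733 + 26.26820 = 81.29595 Da

81.296 Da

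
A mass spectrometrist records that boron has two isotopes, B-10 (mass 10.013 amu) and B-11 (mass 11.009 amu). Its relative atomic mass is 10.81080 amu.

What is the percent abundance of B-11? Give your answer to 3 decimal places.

Let x be the fractional abundance of B-10; then B-11 has abundance 1 − x.
10.013·x + 11.009·(1 − x) = 10.81080
(10.013 − 11.009)·x = 10.81080 − 11.009
x = -0.19820 / -0.996 = 0.19900 → 19.900% B-10, 80.100% B-11.

80.100%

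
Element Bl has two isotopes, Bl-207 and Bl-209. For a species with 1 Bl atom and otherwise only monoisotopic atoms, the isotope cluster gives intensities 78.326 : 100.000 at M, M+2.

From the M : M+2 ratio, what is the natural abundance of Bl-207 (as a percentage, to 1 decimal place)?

43.9%

Write p for the Bl-207 fraction. I(M+2)/I(M) = [C(1,1)·p^0·(1−p)] / p^1 = 1·(1−p)/p = 100.000/78.326 = 1.2767
(1−p)/p = 1.2767/1 = 1.2767  ⇒  p = 1/(1 + 1.2767) = 0.4392
Bl-207: 43.9%, Bl-209: 56.1%.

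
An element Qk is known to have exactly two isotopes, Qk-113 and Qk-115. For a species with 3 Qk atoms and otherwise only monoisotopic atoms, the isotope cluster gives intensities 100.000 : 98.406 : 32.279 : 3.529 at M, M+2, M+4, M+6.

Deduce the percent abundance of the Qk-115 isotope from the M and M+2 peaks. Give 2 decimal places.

Let p = fractional abundance of Qk-113. I(M+2)/I(M) = [C(3,1)·p^2·(1−p)] / p^3 = 3·(1−p)/p = 98.406/100.000 = 0.9841
(1−p)/p = 0.9841/3 = 0.3280  ⇒  p = 1/(1 + 0.3280) = 0.7530
Qk-113: 75.30%, Qk-115: 24.70%.

24.70%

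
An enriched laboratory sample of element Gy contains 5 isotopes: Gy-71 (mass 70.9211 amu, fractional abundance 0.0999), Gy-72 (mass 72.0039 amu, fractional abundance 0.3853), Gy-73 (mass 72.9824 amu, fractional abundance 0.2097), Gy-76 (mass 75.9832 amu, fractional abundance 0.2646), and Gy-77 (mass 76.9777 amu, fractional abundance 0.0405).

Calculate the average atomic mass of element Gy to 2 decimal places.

73.36 amu

Weight each isotope mass by its fractional abundance: 0.0999 × 70.9211 + 0.3853 × 72.0039 + 0.2097 × 72.9824 + 0.2646 × 75.9832 + 0.0405 × 76.9777
= 7.08502 + 27.74310 + 15.30441 + 20.10515 + 3.11760 = 73.35528 amu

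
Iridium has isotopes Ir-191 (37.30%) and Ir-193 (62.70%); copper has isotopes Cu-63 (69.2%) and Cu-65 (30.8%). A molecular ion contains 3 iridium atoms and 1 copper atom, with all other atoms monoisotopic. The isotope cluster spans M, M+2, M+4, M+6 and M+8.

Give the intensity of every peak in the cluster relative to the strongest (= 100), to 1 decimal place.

9.3 : 51.2 : 100.0 : 79.5 : 19.7

Iridium pattern (n=3): 0.05189512 : 0.26170165 : 0.43991135 : 0.24649188
Copper pattern (n=1): 0.6920 : 0.3080
Convolve the two distributions (both contribute in 2-u steps):
  M: 0.05189512×0.6920 = 0.035911
  M+2: 0.05189512×0.3080 + 0.26170165×0.6920 = 0.197081
  M+4: 0.26170165×0.3080 + 0.43991135×0.6920 = 0.385023
  M+6: 0.43991135×0.3080 + 0.24649188×0.6920 = 0.306065
  M+8: 0.24649188×0.3080 = 0.075919
Scale to base peak (0.385023) = 100: 9.3 : 51.2 : 100.0 : 79.5 : 19.7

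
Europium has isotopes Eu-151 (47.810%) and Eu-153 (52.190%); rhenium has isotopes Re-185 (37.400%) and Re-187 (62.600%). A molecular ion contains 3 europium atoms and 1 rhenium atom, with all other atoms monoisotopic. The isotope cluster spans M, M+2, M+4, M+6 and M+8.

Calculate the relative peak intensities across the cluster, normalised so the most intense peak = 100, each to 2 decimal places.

11.04 : 54.64 : 100.00 : 80.43 : 24.04

Europium pattern (n=3): 0.10928391 : 0.3578871 : 0.39067407 : 0.14215492
Rhenium pattern (n=1): 0.3740 : 0.6260
Convolve the two distributions (both contribute in 2-u steps):
  M: 0.10928391×0.3740 = 0.040872
  M+2: 0.10928391×0.6260 + 0.3578871×0.3740 = 0.202262
  M+4: 0.3578871×0.6260 + 0.39067407×0.3740 = 0.370149
  M+6: 0.39067407×0.6260 + 0.14215492×0.3740 = 0.297728
  M+8: 0.14215492×0.6260 = 0.088989
Scale to base peak (0.370149) = 100: 11.04 : 54.64 : 100.00 : 80.43 : 24.04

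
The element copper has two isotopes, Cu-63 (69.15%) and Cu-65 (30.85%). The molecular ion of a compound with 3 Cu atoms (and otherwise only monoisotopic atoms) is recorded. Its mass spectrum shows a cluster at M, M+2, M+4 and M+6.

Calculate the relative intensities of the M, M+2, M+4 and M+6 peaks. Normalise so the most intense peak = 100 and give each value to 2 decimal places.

Each Cu atom is independently Cu-63 (p = 0.6915) or Cu-65 (q = 0.3085); the cluster is the binomial expansion (p + q)^3.
P(M) = 0.6915^3 = 0.330656
P(M+2) = 3 × 0.6915^2 × 0.3085^1 = 0.442548
P(M+4) = 3 × 0.6915^1 × 0.3085^2 = 0.197435
P(M+6) = 0.3085^3 = 0.029361
The M+2 peak is largest (0.442548); scaling to 100 gives 74.72 : 100.00 : 44.61 : 6.63.

74.72 : 100.00 : 44.61 : 6.63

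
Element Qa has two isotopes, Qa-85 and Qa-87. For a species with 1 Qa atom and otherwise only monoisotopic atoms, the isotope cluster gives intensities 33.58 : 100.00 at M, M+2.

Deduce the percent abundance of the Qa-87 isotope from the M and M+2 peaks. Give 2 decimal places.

74.86%

Let p = fractional abundance of Qa-85. I(M+2)/I(M) = [C(1,1)·p^0·(1−p)] / p^1 = 1·(1−p)/p = 100.00/33.58 = 2.9780
(1−p)/p = 2.9780/1 = 2.9780  ⇒  p = 1/(1 + 2.9780) = 0.2514
Qa-85: 25.14%, Qa-87: 74.86%.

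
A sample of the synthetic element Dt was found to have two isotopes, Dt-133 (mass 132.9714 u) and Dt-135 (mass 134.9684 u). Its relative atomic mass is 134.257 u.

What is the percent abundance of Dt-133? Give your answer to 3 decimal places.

35.623%

Let x be the fractional abundance of Dt-133; then Dt-135 has abundance 1 − x.
132.9714·x + 134.9684·(1 − x) = 134.257
(132.9714 − 134.9684)·x = 134.257 − 134.9684
x = -0.7114 / -1.9970 = 0.35623 → 35.623% Dt-133, 64.377% Dt-135.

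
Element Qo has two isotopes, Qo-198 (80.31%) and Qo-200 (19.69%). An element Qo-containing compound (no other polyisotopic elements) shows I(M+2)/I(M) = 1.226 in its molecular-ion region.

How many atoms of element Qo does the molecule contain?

5

With n Qo atoms, P(M+2)/P(M) = C(n,1)·p^(n−1)q / p^n = n·q/p = n · 0.1969/0.8031.
n = 1.226 × 0.8031/0.1969 = 5.00 ≈ 5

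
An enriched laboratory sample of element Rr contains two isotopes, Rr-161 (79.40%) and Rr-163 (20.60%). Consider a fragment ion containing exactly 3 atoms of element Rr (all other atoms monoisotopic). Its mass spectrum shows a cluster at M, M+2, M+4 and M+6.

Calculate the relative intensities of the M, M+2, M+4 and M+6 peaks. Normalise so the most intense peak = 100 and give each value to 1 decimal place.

Each Rr atom is independently Rr-161 (p = 0.7940) or Rr-163 (q = 0.2060); the cluster is the binomial expansion (p + q)^3.
P(M) = 0.7940^3 = 0.500566
P(M+2) = 3 × 0.7940^2 × 0.2060^1 = 0.389609
P(M+4) = 3 × 0.7940^1 × 0.2060^2 = 0.101083
P(M+6) = 0.2060^3 = 0.008742
The M peak is largest (0.500566); scaling to 100 gives 100.0 : 77.8 : 20.2 : 1.7.

100.0 : 77.8 : 20.2 : 1.7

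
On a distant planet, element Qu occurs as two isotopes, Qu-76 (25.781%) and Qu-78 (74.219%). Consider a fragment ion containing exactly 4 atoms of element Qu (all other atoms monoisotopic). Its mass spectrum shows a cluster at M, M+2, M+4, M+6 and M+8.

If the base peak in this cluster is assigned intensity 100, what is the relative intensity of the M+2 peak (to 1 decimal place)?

12.1

(0.25781 + 0.74219)^4 gives M 0.0044, M+2 0.0509, M+4 0.2197, M+6 0.4216, M+8 0.3034; the largest is M+6.
P(M+6) = C(4,3) × 0.25781^1 × 0.74219^3 = 4 × 0.25781 × 0.40883239 = 0.421604 (base)
P(M+2) = C(4,1) × 0.25781^3 × 0.74219^1 = 4 × 0.0171356 × 0.74219 = 0.050871
Relative intensity = 0.050871 / 0.421604 × 100 = 12.1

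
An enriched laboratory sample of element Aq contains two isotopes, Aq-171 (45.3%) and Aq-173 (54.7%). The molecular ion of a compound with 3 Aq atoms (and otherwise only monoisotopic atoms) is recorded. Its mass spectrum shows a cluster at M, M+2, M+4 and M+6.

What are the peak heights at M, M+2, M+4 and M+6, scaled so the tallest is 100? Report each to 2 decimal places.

22.86 : 82.82 : 100.00 : 40.25

Expanding (0.453 + 0.547)^3:
P(M) = 0.453^3 = 0.092960
P(M+2) = 3 × 0.453^2 × 0.547^1 = 0.336748
P(M+4) = 3 × 0.453^1 × 0.547^2 = 0.406625
P(M+6) = 0.547^3 = 0.163667
The M+4 peak is largest (0.406625); scaling to 100 gives 22.86 : 82.82 : 100.00 : 40.25.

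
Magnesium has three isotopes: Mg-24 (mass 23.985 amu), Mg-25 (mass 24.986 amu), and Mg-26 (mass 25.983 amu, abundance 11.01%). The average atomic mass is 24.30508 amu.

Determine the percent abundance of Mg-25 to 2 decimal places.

The remaining 88.99% is split between Mg-24 (fraction x) and Mg-25 (fraction 0.8899 − x).
Substituting: 23.985x + 24.986(0.8899 − x) = 21.4443517
(23.985 − 24.986)x = -0.7906897  ⇒  x = 0.78990, y = 0.10000
Mg-24: 78.99%, Mg-25: 10.00%.

10.00%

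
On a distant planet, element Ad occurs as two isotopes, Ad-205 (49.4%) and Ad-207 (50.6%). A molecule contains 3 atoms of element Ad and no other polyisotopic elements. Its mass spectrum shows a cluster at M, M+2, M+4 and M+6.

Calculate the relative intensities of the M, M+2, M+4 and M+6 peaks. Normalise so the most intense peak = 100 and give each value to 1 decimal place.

The 3 Ad atoms are independent, so intensities follow the terms of (0.494 + 0.506)^3.
P(M) = 0.494^3 = 0.120554
P(M+2) = 3 × 0.494^2 × 0.506^1 = 0.370447
P(M+4) = 3 × 0.494^1 × 0.506^2 = 0.379445
P(M+6) = 0.506^3 = 0.129554
The M+4 peak is largest (0.379445); scaling to 100 gives 31.8 : 97.6 : 100.0 : 34.1.

31.8 : 97.6 : 100.0 : 34.1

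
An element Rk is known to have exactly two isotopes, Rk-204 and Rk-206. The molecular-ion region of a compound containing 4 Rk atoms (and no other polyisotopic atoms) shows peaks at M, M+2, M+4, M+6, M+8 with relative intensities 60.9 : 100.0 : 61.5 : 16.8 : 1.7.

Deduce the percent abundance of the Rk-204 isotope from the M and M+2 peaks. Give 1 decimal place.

70.9%

Let p = fractional abundance of Rk-204. I(M+2)/I(M) = [C(4,1)·p^3·(1−p)] / p^4 = 4·(1−p)/p = 100.0/60.9 = 1.6420
(1−p)/p = 1.6420/4 = 0.4105  ⇒  p = 1/(1 + 0.4105) = 0.7090
Rk-204: 70.9%, Rk-206: 29.1%.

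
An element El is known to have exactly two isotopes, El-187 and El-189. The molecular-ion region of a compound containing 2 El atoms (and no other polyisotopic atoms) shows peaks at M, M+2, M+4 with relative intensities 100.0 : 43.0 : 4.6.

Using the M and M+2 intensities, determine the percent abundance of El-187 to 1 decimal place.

Write p for the El-187 fraction. I(M+2)/I(M) = [C(2,1)·p^1·(1−p)] / p^2 = 2·(1−p)/p = 43.0/100.0 = 0.4300
(1−p)/p = 0.4300/2 = 0.2150  ⇒  p = 1/(1 + 0.2150) = 0.8230
El-187: 82.3%, El-189: 17.7%.

82.3%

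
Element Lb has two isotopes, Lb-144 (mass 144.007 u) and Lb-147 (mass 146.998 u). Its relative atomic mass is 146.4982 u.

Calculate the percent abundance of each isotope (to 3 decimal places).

Lb-144: 16.710%, Lb-147: 83.290%

Let x be the fractional abundance of Lb-144; then Lb-147 has abundance 1 − x.
144.007·x + 146.998·(1 − x) = 146.4982
(144.007 − 146.998)·x = 146.4982 − 146.998
x = -0.4998 / -2.991 = 0.16710 → 16.710% Lb-144, 83.290% Lb-147.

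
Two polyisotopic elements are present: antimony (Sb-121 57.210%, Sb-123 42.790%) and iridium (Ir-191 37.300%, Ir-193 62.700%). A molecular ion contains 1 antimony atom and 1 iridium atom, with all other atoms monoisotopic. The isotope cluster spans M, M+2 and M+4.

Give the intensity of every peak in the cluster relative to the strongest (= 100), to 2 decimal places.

41.17 : 100.00 : 51.76

Antimony pattern (n=1): 0.5721 : 0.4279
Iridium pattern (n=1): 0.3730 : 0.6270
Convolve the two distributions (both contribute in 2-u steps):
  M: 0.5721×0.3730 = 0.213393
  M+2: 0.5721×0.6270 + 0.4279×0.3730 = 0.518313
  M+4: 0.4279×0.6270 = 0.268293
Scale to base peak (0.518313) = 100: 41.17 : 100.00 : 51.76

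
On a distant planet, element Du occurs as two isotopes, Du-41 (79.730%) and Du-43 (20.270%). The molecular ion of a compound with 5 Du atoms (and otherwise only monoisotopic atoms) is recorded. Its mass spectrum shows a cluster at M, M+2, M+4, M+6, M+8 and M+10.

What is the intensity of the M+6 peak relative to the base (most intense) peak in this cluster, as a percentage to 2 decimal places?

(0.79730 + 0.20270)^5 gives M 0.3222, M+2 0.4096, M+4 0.2082, M+6 0.0529, M+8 0.0067, M+10 0.0003; the largest is M+2.
P(M+2) = C(5,1) × 0.79730^4 × 0.20270^1 = 5 × 0.40409833 × 0.2027 = 0.409554 (base)
P(M+6) = C(5,3) × 0.79730^2 × 0.20270^3 = 10 × 0.63568729 × 0.00832839 = 0.052943
Relative intensity = 0.052943 / 0.409554 × 100 = 12.93

12.93%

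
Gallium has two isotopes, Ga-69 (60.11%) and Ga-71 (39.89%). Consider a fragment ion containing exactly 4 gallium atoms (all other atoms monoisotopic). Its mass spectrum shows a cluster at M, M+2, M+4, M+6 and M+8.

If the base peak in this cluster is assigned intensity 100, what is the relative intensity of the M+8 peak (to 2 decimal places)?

7.31

(0.6011 + 0.3989)^4 gives M 0.1306, M+2 0.3465, M+4 0.3450, M+6 0.1526, M+8 0.0253; the largest is M+2.
P(M+2) = C(4,1) × 0.6011^3 × 0.3989^1 = 4 × 0.21719018 × 0.3989 = 0.346549 (base)
P(M+8) = C(4,4) × 0.6011^0 × 0.3989^4 = 1 × 1.0000 × 0.02531956 = 0.025320
Relative intensity = 0.025320 / 0.346549 × 100 = 7.31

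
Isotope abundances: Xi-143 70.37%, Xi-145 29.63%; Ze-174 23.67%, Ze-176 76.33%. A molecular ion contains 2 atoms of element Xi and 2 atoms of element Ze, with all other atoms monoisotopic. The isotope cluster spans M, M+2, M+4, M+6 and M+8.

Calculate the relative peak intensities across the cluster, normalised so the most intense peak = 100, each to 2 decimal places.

6.25 : 45.55 : 100.00 : 61.85 : 11.52

Element Xi pattern (n=2): 0.49519369 : 0.41701262 : 0.08779369
Element Ze pattern (n=2): 0.05602689 : 0.36134622 : 0.58262689
Convolve the two distributions (both contribute in 2-u steps):
  M: 0.49519369×0.05602689 = 0.027744
  M+2: 0.49519369×0.36134622 + 0.41701262×0.05602689 = 0.202300
  M+4: 0.49519369×0.58262689 + 0.41701262×0.36134622 + 0.08779369×0.05602689 = 0.444118
  M+6: 0.41701262×0.58262689 + 0.08779369×0.36134622 = 0.274687
  M+8: 0.08779369×0.58262689 = 0.051151
Scale to base peak (0.444118) = 100: 6.25 : 45.55 : 100.00 : 61.85 : 11.52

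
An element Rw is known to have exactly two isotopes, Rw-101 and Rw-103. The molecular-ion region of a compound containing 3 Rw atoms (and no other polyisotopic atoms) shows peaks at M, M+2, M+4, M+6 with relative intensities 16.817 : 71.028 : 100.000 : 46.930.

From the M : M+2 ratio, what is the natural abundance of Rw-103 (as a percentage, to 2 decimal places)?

58.47%

Let p = fractional abundance of Rw-101. I(M+2)/I(M) = [C(3,1)·p^2·(1−p)] / p^3 = 3·(1−p)/p = 71.028/16.817 = 4.2236
(1−p)/p = 4.2236/3 = 1.4079  ⇒  p = 1/(1 + 1.4079) = 0.4153
Rw-101: 41.53%, Rw-103: 58.47%.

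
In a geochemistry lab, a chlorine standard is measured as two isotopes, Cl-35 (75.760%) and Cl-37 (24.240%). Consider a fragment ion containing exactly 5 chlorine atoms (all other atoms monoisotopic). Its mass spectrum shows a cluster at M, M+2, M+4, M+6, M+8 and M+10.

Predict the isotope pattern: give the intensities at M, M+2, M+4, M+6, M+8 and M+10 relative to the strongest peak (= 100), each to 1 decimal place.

62.5 : 100.0 : 64.0 : 20.5 : 3.3 : 0.2

Expanding (0.75760 + 0.24240)^5:
P(M) = 0.75760^5 = 0.249574
P(M+2) = 5 × 0.75760^4 × 0.24240^1 = 0.399266
P(M+4) = 10 × 0.75760^3 × 0.24240^2 = 0.255497
P(M+6) = 10 × 0.75760^2 × 0.24240^3 = 0.081748
P(M+8) = 5 × 0.75760^1 × 0.24240^4 = 0.013078
P(M+10) = 0.24240^5 = 0.000837
The M+2 peak is largest (0.399266); scaling to 100 gives 62.5 : 100.0 : 64.0 : 20.5 : 3.3 : 0.2.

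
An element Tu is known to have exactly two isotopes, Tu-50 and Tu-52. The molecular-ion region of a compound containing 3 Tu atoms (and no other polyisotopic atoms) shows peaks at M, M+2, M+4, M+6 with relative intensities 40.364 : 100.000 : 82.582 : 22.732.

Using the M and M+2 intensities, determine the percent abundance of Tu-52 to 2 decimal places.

45.23%

Let p = fractional abundance of Tu-50. I(M+2)/I(M) = [C(3,1)·p^2·(1−p)] / p^3 = 3·(1−p)/p = 100.000/40.364 = 2.4775
(1−p)/p = 2.4775/3 = 0.8258  ⇒  p = 1/(1 + 0.8258) = 0.5477
Tu-50: 54.77%, Tu-52: 45.23%.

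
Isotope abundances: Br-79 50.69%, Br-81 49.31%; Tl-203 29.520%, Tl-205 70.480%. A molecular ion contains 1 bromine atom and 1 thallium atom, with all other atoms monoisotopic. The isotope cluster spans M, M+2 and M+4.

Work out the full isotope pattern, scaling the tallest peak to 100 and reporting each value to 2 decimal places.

29.76 : 100.00 : 69.12

Bromine pattern (n=1): 0.5069 : 0.4931
Thallium pattern (n=1): 0.2952 : 0.7048
Convolve the two distributions (both contribute in 2-u steps):
  M: 0.5069×0.2952 = 0.149637
  M+2: 0.5069×0.7048 + 0.4931×0.2952 = 0.502826
  M+4: 0.4931×0.7048 = 0.347537
Scale to base peak (0.502826) = 100: 29.76 : 100.00 : 69.12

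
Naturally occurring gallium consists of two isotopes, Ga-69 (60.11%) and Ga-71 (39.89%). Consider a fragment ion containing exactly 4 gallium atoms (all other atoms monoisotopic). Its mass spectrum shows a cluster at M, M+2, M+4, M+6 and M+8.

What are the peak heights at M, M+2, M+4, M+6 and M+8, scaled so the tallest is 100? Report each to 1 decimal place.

Each Ga atom is independently Ga-69 (p = 0.6011) or Ga-71 (q = 0.3989); the cluster is the binomial expansion (p + q)^4.
P(M) = 0.6011^4 = 0.130553
P(M+2) = 4 × 0.6011^3 × 0.3989^1 = 0.346549
P(M+4) = 6 × 0.6011^2 × 0.3989^2 = 0.344963
P(M+6) = 4 × 0.6011^1 × 0.3989^3 = 0.152616
P(M+8) = 0.3989^4 = 0.025320
The M+2 peak is largest (0.346549); scaling to 100 gives 37.7 : 100.0 : 99.5 : 44.0 : 7.3.

37.7 : 100.0 : 99.5 : 44.0 : 7.3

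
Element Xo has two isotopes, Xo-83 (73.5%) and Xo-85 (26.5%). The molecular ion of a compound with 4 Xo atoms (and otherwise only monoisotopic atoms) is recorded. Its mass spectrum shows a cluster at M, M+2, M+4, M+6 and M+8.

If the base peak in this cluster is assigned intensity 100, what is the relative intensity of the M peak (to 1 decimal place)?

Binomial terms of (0.735 + 0.265)^4: M 0.2918, M+2 0.4209, M+4 0.2276, M+6 0.0547, M+8 0.0049 → M+2 is the base peak.
P(M+2) = C(4,1) × 0.735^3 × 0.265^1 = 4 × 0.39706537 × 0.2650 = 0.420889 (base)
P(M) = C(4,0) × 0.735^4 × 0.265^0 = 1 × 0.29184305 × 1.0000 = 0.291843
Relative intensity = 0.291843 / 0.420889 × 100 = 69.3

69.3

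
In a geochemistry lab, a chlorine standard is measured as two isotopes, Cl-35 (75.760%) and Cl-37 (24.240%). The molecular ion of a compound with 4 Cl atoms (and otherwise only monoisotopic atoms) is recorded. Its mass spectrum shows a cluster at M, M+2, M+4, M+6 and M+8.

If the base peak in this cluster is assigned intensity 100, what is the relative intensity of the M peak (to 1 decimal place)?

Term probabilities: M 0.3294, M+2 0.4216, M+4 0.2023, M+6 0.0432, M+8 0.0035. Base peak = M+2.
P(M+2) = C(4,1) × 0.75760^3 × 0.24240^1 = 4 × 0.4348304 × 0.2424 = 0.421612 (base)
P(M) = C(4,0) × 0.75760^4 × 0.24240^0 = 1 × 0.32942751 × 1.0000 = 0.329428
Relative intensity = 0.329428 / 0.421612 × 100 = 78.1

78.1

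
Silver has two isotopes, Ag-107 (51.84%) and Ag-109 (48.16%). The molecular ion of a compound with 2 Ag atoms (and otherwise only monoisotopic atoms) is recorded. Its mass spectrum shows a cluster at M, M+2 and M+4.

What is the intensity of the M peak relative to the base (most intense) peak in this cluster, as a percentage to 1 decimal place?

(0.5184 + 0.4816)^2 gives M 0.2687, M+2 0.4993, M+4 0.2319; the largest is M+2.
P(M+2) = C(2,1) × 0.5184^1 × 0.4816^1 = 2 × 0.5184 × 0.4816 = 0.499323 (base)
P(M) = C(2,0) × 0.5184^2 × 0.4816^0 = 1 × 0.26873856 × 1.0000 = 0.268739
Relative intensity = 0.268739 / 0.499323 × 100 = 53.8

53.8%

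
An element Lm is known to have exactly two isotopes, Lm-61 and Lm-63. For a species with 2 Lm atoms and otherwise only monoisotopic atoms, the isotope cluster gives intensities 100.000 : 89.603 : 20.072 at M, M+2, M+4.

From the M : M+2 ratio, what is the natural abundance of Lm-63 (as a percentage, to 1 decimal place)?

If p is the fraction of Lm that is Lm-61, then I(M+2)/I(M) = [C(2,1)·p^1·(1−p)] / p^2 = 2·(1−p)/p = 89.603/100.000 = 0.8960
(1−p)/p = 0.8960/2 = 0.4480  ⇒  p = 1/(1 + 0.4480) = 0.6906
Lm-61: 69.1%, Lm-63: 30.9%.

30.9%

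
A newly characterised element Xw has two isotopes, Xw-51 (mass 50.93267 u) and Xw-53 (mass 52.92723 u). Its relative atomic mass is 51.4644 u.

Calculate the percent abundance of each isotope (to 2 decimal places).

Writing the weighted mean with unknown fraction x of Xw-51:
50.93267·x + 52.92723·(1 − x) = 51.4644
(50.93267 − 52.92723)·x = 51.4644 − 52.92723
x = -1.46283 / -1.99456 = 0.73341 → 73.34% Xw-51, 26.66% Xw-53.

Xw-51: 73.34%, Xw-53: 26.66%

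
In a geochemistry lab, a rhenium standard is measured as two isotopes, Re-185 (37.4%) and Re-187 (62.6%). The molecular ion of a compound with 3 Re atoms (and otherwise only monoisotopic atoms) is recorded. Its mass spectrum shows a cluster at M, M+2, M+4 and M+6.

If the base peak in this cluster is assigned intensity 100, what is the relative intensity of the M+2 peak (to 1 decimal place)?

59.7

(0.374 + 0.626)^3 gives M 0.0523, M+2 0.2627, M+4 0.4397, M+6 0.2453; the largest is M+4.
P(M+4) = C(3,2) × 0.374^1 × 0.626^2 = 3 × 0.3740 × 0.391876 = 0.439685 (base)
P(M+2) = C(3,1) × 0.374^2 × 0.626^1 = 3 × 0.139876 × 0.6260 = 0.262687
Relative intensity = 0.262687 / 0.439685 × 100 = 59.7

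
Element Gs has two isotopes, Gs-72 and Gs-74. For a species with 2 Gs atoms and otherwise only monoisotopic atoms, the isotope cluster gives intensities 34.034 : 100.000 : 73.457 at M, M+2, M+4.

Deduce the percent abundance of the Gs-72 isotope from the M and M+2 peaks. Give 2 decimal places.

If p is the fraction of Gs that is Gs-72, then I(M+2)/I(M) = [C(2,1)·p^1·(1−p)] / p^2 = 2·(1−p)/p = 100.000/34.034 = 2.9382
(1−p)/p = 2.9382/2 = 1.4691  ⇒  p = 1/(1 + 1.4691) = 0.4050
Gs-72: 40.50%, Gs-74: 59.50%.

40.50%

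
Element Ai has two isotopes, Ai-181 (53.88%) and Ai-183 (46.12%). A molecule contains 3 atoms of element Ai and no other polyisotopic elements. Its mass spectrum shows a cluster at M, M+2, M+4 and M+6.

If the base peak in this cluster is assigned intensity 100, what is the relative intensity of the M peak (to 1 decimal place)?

(0.5388 + 0.4612)^3 gives M 0.1564, M+2 0.4017, M+4 0.3438, M+6 0.0981; the largest is M+2.
P(M+2) = C(3,1) × 0.5388^2 × 0.4612^1 = 3 × 0.29030544 × 0.4612 = 0.401667 (base)
P(M) = C(3,0) × 0.5388^3 × 0.4612^0 = 1 × 0.15641657 × 1.0000 = 0.156417
Relative intensity = 0.156417 / 0.401667 × 100 = 38.9

38.9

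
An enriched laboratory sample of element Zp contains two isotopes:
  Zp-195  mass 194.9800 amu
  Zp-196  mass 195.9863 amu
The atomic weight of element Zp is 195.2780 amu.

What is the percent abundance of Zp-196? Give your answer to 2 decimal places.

With x = fraction of Zp-195 (so Zp-196 is 1 − x):
194.9800·x + 195.9863·(1 − x) = 195.2780
(194.9800 − 195.9863)·x = 195.2780 − 195.9863
x = -0.7083 / -1.0063 = 0.70387 → 70.39% Zp-195, 29.61% Zp-196.

29.61%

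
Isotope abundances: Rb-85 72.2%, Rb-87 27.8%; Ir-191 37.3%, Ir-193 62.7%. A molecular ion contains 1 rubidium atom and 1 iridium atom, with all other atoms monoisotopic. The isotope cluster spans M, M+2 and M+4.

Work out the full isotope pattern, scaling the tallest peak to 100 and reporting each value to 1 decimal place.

48.4 : 100.0 : 31.3

Rubidium pattern (n=1): 0.7220 : 0.2780
Iridium pattern (n=1): 0.3730 : 0.6270
Convolve the two distributions (both contribute in 2-u steps):
  M: 0.7220×0.3730 = 0.269306
  M+2: 0.7220×0.6270 + 0.2780×0.3730 = 0.556388
  M+4: 0.2780×0.6270 = 0.174306
Scale to base peak (0.556388) = 100: 48.4 : 100.0 : 31.3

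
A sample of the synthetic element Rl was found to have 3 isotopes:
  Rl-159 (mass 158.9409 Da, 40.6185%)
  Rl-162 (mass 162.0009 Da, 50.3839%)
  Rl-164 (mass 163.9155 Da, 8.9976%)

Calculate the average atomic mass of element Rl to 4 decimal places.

Weight each isotope mass by its fractional abundance: 0.406185 × 158.9409 + 0.503839 × 162.0009 + 0.089976 × 163.9155
= 64.55941 + 81.62237 + 14.74846 = 160.93024 Da

160.9302 Da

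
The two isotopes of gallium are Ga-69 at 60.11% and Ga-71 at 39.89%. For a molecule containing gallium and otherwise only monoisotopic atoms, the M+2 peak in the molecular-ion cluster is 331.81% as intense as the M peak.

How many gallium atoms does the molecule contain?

The M+2/M ratio from n Ga atoms is n · q/p = n · 0.3989/0.6011.
n = 3.3181 × 0.6011/0.3989 = 5.00 ≈ 5

5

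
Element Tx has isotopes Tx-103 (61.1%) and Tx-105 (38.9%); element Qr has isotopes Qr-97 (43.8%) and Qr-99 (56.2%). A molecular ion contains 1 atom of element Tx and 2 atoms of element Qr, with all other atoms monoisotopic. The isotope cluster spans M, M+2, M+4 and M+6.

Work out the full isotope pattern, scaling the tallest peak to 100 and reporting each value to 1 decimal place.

Element Tx pattern (n=1): 0.6110 : 0.3890
Element Qr pattern (n=2): 0.191844 : 0.492312 : 0.315844
Convolve the two distributions (both contribute in 2-u steps):
  M: 0.6110×0.191844 = 0.117217
  M+2: 0.6110×0.492312 + 0.3890×0.191844 = 0.375430
  M+4: 0.6110×0.315844 + 0.3890×0.492312 = 0.384490
  M+6: 0.3890×0.315844 = 0.122863
Scale to base peak (0.384490) = 100: 30.5 : 97.6 : 100.0 : 32.0

30.5 : 97.6 : 100.0 : 32.0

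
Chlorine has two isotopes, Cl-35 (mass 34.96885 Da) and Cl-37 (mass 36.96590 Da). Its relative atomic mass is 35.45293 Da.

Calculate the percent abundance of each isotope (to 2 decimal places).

Cl-35: 75.76%, Cl-37: 24.24%

Writing the weighted mean with unknown fraction x of Cl-35:
34.96885·x + 36.96590·(1 − x) = 35.45293
(34.96885 − 36.96590)·x = 35.45293 − 36.96590
x = -1.51297 / -1.99705 = 0.75760 → 75.76% Cl-35, 24.24% Cl-37.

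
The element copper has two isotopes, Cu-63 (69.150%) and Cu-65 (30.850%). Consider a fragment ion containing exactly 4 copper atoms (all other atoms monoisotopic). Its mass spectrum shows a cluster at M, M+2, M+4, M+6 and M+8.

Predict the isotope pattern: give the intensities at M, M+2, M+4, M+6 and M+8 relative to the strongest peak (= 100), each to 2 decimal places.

56.04 : 100.00 : 66.92 : 19.90 : 2.22

Each Cu atom is independently Cu-63 (p = 0.69150) or Cu-65 (q = 0.30850); the cluster is the binomial expansion (p + q)^4.
P(M) = 0.69150^4 = 0.228649
P(M+2) = 4 × 0.69150^3 × 0.30850^1 = 0.408030
P(M+4) = 6 × 0.69150^2 × 0.30850^2 = 0.273052
P(M+6) = 4 × 0.69150^1 × 0.30850^3 = 0.081212
P(M+8) = 0.30850^4 = 0.009058
The M+2 peak is largest (0.408030); scaling to 100 gives 56.04 : 100.00 : 66.92 : 19.90 : 2.22.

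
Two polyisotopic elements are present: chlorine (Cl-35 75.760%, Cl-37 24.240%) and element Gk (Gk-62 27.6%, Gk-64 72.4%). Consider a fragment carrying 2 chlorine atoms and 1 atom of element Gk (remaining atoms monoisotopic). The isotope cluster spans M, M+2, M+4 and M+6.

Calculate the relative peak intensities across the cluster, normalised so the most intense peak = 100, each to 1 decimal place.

Chlorine pattern (n=2): 0.57395776 : 0.36728448 : 0.05875776
Element Gk pattern (n=1): 0.2760 : 0.7240
Convolve the two distributions (both contribute in 2-u steps):
  M: 0.57395776×0.2760 = 0.158412
  M+2: 0.57395776×0.7240 + 0.36728448×0.2760 = 0.516916
  M+4: 0.36728448×0.7240 + 0.05875776×0.2760 = 0.282131
  M+6: 0.05875776×0.7240 = 0.042541
Scale to base peak (0.516916) = 100: 30.6 : 100.0 : 54.6 : 8.2

30.6 : 100.0 : 54.6 : 8.2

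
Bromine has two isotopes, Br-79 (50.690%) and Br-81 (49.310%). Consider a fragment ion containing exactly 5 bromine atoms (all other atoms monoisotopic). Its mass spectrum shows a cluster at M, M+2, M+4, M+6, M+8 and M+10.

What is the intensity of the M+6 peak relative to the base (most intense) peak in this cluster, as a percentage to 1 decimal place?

97.3%

Binomial terms of (0.50690 + 0.49310)^5: M 0.0335, M+2 0.1628, M+4 0.3167, M+6 0.3081, M+8 0.1498, M+10 0.0292 → M+4 is the base peak.
P(M+4) = C(5,2) × 0.50690^3 × 0.49310^2 = 10 × 0.13024674 × 0.24314761 = 0.316692 (base)
P(M+6) = C(5,3) × 0.50690^2 × 0.49310^3 = 10 × 0.25694761 × 0.11989609 = 0.308070
Relative intensity = 0.308070 / 0.316692 × 100 = 97.3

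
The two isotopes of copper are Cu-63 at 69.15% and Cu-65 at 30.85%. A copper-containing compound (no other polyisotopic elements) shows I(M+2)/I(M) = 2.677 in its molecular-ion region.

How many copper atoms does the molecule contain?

With n Cu atoms, P(M+2)/P(M) = C(n,1)·p^(n−1)q / p^n = n·q/p = n · 0.3085/0.6915.
n = 2.677 × 0.6915/0.3085 = 6.00 ≈ 6

6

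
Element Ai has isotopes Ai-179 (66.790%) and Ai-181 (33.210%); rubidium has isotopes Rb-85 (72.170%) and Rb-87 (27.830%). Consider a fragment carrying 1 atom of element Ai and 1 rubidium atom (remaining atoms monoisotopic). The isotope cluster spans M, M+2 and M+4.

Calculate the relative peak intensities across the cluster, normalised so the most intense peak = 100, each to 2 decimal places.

100.00 : 88.28 : 19.17

Element Ai pattern (n=1): 0.6679 : 0.3321
Rubidium pattern (n=1): 0.7217 : 0.2783
Convolve the two distributions (both contribute in 2-u steps):
  M: 0.6679×0.7217 = 0.482023
  M+2: 0.6679×0.2783 + 0.3321×0.7217 = 0.425553
  M+4: 0.3321×0.2783 = 0.092423
Scale to base peak (0.482023) = 100: 100.00 : 88.28 : 19.17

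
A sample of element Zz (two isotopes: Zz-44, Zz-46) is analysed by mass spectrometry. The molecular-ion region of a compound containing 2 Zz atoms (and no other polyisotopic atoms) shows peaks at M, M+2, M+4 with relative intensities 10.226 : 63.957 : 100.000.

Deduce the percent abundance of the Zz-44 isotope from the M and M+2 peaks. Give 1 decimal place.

If p is the fraction of Zz that is Zz-44, then I(M+2)/I(M) = [C(2,1)·p^1·(1−p)] / p^2 = 2·(1−p)/p = 63.957/10.226 = 6.2544
(1−p)/p = 6.2544/2 = 3.1272  ⇒  p = 1/(1 + 3.1272) = 0.2423
Zz-44: 24.2%, Zz-46: 75.8%.

24.2%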